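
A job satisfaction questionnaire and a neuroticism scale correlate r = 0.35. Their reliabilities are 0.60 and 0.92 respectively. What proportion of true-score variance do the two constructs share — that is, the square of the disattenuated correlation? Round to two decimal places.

0.22

Disattenuated r = 0.35 / √(0.60 × 0.92) = 0.35 / 0.7430 = 0.4711.
Shared true-score variance = 0.4711² = 0.2219 ≈ 0.22.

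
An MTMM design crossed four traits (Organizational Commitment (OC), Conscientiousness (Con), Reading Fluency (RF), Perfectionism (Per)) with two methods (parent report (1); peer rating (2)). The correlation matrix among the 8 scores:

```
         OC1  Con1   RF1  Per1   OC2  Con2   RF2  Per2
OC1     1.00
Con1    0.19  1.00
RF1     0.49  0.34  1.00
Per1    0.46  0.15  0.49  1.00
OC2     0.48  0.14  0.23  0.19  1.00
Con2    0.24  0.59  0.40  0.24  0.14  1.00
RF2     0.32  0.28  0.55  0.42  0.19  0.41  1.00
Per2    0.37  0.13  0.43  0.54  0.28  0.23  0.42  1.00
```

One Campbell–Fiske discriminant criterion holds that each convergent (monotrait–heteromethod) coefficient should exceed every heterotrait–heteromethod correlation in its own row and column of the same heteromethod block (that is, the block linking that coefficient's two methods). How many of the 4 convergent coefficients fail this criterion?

0

Convergent coefficients and their comparison sets:
OC (methods 1·2): 0.48 vs {0.24, 0.14, 0.32, 0.23, 0.37, 0.19} → pass.
Con (methods 1·2): 0.59 vs {0.14, 0.24, 0.28, 0.40, 0.13, 0.24} → pass.
RF (methods 1·2): 0.55 vs {0.23, 0.32, 0.40, 0.28, 0.43, 0.42} → pass.
Per (methods 1·2): 0.54 vs {0.19, 0.37, 0.24, 0.13, 0.42, 0.43} → pass.
0 of 4 fail.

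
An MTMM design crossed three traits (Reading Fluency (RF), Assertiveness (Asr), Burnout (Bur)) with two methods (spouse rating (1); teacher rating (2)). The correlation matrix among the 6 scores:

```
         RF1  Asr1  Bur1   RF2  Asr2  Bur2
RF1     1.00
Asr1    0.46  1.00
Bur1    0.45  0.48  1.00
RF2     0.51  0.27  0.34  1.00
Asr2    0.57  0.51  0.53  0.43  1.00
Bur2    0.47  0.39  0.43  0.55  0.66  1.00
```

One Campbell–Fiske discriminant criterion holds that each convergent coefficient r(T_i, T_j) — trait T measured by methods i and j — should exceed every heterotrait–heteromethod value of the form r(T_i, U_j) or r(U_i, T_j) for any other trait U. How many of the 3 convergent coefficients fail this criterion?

3

Each convergent coefficient versus the relevant comparison correlations:
RF (methods 1·2): 0.51 vs {0.57, 0.27, 0.47, 0.34} → fail.
Asr (methods 1·2): 0.51 vs {0.27, 0.57, 0.39, 0.53} → fail.
Bur (methods 1·2): 0.43 vs {0.34, 0.47, 0.53, 0.39} → fail.
3 of 3 fail.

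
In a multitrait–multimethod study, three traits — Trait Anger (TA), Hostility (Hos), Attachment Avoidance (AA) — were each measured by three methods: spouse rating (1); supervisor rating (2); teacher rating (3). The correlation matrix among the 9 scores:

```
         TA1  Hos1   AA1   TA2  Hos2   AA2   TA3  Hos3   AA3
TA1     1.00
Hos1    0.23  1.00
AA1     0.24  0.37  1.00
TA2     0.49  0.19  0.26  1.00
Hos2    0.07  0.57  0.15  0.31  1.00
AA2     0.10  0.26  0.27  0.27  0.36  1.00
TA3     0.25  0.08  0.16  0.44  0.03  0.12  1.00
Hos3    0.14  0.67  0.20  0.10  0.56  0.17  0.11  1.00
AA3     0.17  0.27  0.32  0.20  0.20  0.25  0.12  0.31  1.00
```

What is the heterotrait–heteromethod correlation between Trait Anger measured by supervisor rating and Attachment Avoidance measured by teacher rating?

Different traits and methods: r(TA2, AA3) = 0.20.

0.20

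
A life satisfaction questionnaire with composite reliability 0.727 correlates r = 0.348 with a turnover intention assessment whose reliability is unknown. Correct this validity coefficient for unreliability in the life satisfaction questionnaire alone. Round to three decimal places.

Single correction: r_c = r_obs / √r_xx = 0.348 / √0.727 = 0.348 / 0.8526 ≈ 0.408.

0.408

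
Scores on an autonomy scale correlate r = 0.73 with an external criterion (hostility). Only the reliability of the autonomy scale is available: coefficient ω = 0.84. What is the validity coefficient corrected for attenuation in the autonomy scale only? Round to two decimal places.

0.80

Single correction: r_c = r_obs / √r_xx = 0.73 / √0.84 = 0.73 / 0.9165 ≈ 0.80.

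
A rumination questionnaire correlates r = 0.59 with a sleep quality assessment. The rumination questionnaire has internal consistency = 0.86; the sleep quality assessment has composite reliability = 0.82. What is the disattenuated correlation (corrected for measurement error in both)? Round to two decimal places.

0.70

r_true = r_obs / √(r_xx · r_yy) = 0.59 / √(0.86 × 0.82) = 0.59 / √0.7052 = 0.59 / 0.8398 ≈ 0.70.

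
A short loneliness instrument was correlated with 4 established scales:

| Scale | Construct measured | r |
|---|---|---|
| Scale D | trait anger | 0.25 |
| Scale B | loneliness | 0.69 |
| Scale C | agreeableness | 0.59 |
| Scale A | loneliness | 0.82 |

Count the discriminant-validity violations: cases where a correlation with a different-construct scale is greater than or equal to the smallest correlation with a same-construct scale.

0

Convergent (same construct = loneliness): Scale B, Scale A.
Smallest convergent = 0.69. Discriminant values: 0.25, 0.59; count ≥ 0.69 → 0.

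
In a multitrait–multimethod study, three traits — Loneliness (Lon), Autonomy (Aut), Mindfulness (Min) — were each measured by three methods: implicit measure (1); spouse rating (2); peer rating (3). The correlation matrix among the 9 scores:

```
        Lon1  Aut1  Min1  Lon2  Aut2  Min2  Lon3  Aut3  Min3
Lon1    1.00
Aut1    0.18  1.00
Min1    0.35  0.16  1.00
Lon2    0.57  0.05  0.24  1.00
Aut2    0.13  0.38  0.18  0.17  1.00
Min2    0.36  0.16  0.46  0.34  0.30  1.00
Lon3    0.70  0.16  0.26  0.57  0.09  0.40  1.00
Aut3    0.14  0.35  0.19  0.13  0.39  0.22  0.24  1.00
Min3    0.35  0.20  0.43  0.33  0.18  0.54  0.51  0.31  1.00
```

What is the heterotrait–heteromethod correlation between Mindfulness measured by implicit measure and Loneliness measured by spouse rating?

0.24

Different traits and methods: r(Min1, Lon2) = 0.24.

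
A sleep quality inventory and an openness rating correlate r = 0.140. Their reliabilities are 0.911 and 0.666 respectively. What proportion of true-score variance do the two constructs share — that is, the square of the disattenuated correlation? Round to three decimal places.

Disattenuated r = 0.140 / √(0.911 × 0.666) = 0.140 / 0.7789 = 0.1797.
Shared true-score variance = 0.1797² = 0.0323 ≈ 0.032.

0.032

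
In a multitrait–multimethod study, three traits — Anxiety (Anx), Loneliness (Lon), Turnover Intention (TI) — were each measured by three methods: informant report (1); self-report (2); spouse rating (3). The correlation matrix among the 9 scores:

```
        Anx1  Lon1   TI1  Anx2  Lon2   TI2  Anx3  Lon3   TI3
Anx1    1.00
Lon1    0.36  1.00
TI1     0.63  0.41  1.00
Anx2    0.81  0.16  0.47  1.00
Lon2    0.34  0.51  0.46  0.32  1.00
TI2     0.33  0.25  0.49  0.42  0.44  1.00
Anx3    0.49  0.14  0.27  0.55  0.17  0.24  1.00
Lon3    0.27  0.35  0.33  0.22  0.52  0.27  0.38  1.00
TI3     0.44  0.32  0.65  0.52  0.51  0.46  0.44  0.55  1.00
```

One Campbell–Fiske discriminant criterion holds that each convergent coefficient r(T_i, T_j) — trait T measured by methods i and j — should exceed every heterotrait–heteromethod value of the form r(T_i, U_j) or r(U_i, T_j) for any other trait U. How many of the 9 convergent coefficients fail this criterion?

Checking each validity diagonal entry against its comparison values:
Anx (methods 1·2): 0.81 vs {0.34, 0.16, 0.33, 0.47} → pass.
Anx (methods 1·3): 0.49 vs {0.27, 0.14, 0.44, 0.27} → pass.
Anx (methods 2·3): 0.55 vs {0.22, 0.17, 0.52, 0.24} → pass.
Lon (methods 1·2): 0.51 vs {0.16, 0.34, 0.25, 0.46} → pass.
Lon (methods 1·3): 0.35 vs {0.14, 0.27, 0.32, 0.33} → pass.
Lon (methods 2·3): 0.52 vs {0.17, 0.22, 0.51, 0.27} → pass.
TI (methods 1·2): 0.49 vs {0.47, 0.33, 0.46, 0.25} → pass.
TI (methods 1·3): 0.65 vs {0.27, 0.44, 0.33, 0.32} → pass.
TI (methods 2·3): 0.46 vs {0.24, 0.52, 0.27, 0.51} → fail.
1 of 9 fail.

1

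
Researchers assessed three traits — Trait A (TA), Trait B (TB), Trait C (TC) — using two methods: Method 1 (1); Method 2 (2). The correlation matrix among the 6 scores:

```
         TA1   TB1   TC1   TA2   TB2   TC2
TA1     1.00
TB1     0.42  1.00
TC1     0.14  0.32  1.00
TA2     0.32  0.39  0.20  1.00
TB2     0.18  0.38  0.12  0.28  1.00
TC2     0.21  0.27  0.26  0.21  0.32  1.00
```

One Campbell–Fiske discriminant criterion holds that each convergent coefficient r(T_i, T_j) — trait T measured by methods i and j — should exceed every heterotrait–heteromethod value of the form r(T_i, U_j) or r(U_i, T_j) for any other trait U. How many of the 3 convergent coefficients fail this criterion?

Checking each validity diagonal entry against its comparison values:
TA (methods 1·2): 0.32 vs {0.18, 0.39, 0.21, 0.20} → fail.
TB (methods 1·2): 0.38 vs {0.39, 0.18, 0.27, 0.12} → fail.
TC (methods 1·2): 0.26 vs {0.20, 0.21, 0.12, 0.27} → fail.
3 of 3 fail.

3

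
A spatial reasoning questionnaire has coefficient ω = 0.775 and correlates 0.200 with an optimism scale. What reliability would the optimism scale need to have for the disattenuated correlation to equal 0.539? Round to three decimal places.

0.178

r_true = r_obs / √(r_xx · r_yy) ⇒ 0.539 = 0.200 / √(0.775 · r_yy).
√(0.775 · r_yy) = 0.200 / 0.539 = 0.3711; 0.775 · r_yy = 0.1377; r_yy = 0.1377 / 0.775 ≈ 0.178.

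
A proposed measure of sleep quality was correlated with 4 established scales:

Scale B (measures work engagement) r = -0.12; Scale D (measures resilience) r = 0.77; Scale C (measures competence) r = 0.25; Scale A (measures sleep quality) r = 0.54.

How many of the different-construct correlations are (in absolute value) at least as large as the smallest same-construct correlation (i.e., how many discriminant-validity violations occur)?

1

Convergent (same construct = sleep quality): Scale A.
Smallest convergent = 0.54. Discriminant |r|: 0.12, 0.77, 0.25; count ≥ 0.54 → 1.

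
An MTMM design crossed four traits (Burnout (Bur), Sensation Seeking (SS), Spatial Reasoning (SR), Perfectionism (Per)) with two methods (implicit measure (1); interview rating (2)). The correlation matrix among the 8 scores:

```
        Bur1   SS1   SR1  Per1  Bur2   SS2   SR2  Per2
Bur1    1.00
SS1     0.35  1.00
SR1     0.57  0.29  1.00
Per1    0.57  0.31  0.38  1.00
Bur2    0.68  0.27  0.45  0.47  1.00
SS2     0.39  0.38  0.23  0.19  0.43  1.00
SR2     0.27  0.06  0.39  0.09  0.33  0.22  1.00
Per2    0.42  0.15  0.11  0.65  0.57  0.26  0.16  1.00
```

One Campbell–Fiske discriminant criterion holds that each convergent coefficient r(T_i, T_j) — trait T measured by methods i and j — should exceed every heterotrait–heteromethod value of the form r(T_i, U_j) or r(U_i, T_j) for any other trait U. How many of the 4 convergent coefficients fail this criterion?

2

Convergent coefficients and their comparison sets:
Bur (methods 1·2): 0.68 vs {0.39, 0.27, 0.27, 0.45, 0.42, 0.47} → pass.
SS (methods 1·2): 0.38 vs {0.27, 0.39, 0.06, 0.23, 0.15, 0.19} → fail.
SR (methods 1·2): 0.39 vs {0.45, 0.27, 0.23, 0.06, 0.11, 0.09} → fail.
Per (methods 1·2): 0.65 vs {0.47, 0.42, 0.19, 0.15, 0.09, 0.11} → pass.
2 of 4 fail.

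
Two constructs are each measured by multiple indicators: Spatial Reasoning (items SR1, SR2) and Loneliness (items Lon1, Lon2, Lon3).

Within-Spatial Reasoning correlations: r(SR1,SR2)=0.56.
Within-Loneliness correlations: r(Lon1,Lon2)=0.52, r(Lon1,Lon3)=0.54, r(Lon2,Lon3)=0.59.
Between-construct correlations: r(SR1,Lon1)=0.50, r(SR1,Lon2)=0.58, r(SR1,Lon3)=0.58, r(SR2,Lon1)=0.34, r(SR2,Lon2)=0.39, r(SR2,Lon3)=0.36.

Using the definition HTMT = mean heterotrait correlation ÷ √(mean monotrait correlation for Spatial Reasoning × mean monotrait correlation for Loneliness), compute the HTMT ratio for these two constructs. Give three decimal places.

Mean heterotrait r = 2.75/6 = 0.4583.
Mean within-SR = 0.56/1 = 0.5600; mean within-Lon = 1.65/3 = 0.5500.
Geometric mean = √(0.5600 × 0.5500) = 0.5550.
HTMT = 0.4583 / 0.5550 = 0.826.

0.826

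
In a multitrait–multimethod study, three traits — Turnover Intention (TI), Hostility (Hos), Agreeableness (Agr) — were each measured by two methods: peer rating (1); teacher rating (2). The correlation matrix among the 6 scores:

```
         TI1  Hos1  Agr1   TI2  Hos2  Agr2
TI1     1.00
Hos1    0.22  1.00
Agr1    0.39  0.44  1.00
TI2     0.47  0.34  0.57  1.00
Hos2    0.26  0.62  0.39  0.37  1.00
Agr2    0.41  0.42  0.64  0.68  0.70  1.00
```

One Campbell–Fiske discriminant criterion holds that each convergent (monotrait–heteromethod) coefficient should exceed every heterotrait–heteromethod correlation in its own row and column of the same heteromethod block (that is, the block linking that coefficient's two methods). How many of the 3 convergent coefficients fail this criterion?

Each convergent coefficient versus the relevant comparison correlations:
TI (methods 1·2): 0.47 vs {0.26, 0.34, 0.41, 0.57} → fail.
Hos (methods 1·2): 0.62 vs {0.34, 0.26, 0.42, 0.39} → pass.
Agr (methods 1·2): 0.64 vs {0.57, 0.41, 0.39, 0.42} → pass.
1 of 3 fail.

1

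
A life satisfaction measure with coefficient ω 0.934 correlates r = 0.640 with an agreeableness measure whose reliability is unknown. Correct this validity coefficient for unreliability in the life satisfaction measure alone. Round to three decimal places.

0.662

Single correction: r_c = r_obs / √r_xx = 0.640 / √0.934 = 0.640 / 0.9664 ≈ 0.662.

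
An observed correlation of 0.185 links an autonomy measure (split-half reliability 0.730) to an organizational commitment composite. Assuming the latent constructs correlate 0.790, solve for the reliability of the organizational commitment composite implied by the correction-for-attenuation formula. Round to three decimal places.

0.075

r_true = r_obs / √(r_xx · r_yy) ⇒ 0.790 = 0.185 / √(0.730 · r_yy).
√(0.730 · r_yy) = 0.185 / 0.790 = 0.2342; 0.730 · r_yy = 0.0548; r_yy = 0.0548 / 0.730 ≈ 0.075.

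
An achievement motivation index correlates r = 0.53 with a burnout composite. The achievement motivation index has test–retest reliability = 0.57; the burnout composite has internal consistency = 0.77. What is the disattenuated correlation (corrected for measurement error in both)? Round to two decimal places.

r_true = r_obs / √(r_xx · r_yy) = 0.53 / √(0.57 × 0.77) = 0.53 / √0.4389 = 0.53 / 0.6625 ≈ 0.80.

0.80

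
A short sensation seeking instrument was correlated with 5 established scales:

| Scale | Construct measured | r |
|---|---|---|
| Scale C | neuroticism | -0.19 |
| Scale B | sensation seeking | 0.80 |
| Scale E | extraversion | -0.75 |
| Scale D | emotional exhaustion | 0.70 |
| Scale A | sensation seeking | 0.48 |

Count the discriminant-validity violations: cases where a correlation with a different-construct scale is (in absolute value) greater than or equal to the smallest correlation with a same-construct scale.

2

Convergent (same construct = sensation seeking): Scale B, Scale A.
Smallest convergent = 0.48. Discriminant |r|: 0.19, 0.75, 0.70; count ≥ 0.48 → 2.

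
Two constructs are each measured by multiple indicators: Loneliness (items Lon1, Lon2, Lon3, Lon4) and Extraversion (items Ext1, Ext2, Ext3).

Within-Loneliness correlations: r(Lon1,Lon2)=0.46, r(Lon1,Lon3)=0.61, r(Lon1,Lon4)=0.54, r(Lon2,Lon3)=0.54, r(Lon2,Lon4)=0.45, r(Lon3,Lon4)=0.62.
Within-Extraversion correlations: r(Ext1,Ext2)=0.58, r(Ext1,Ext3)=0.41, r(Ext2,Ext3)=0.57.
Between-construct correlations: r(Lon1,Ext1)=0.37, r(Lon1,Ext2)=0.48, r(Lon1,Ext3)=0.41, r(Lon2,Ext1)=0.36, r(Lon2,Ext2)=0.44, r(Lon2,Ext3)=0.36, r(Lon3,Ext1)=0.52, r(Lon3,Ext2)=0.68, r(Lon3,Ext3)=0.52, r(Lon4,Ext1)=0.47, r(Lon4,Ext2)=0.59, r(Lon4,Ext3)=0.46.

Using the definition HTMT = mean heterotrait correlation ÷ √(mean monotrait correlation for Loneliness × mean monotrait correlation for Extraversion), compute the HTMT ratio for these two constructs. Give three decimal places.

Mean heterotrait r = 5.66/12 = 0.4717.
Mean within-Lon = 3.22/6 = 0.5367; mean within-Ext = 1.56/3 = 0.5200.
Geometric mean = √(0.5367 × 0.5200) = 0.5283.
HTMT = 0.4717 / 0.5283 = 0.893.

0.893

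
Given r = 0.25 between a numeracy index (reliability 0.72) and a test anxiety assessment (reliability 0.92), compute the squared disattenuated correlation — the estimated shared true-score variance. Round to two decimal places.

0.09

Disattenuated r = 0.25 / √(0.72 × 0.92) = 0.25 / 0.8139 = 0.3072.
Shared true-score variance = 0.3072² = 0.0944 ≈ 0.09.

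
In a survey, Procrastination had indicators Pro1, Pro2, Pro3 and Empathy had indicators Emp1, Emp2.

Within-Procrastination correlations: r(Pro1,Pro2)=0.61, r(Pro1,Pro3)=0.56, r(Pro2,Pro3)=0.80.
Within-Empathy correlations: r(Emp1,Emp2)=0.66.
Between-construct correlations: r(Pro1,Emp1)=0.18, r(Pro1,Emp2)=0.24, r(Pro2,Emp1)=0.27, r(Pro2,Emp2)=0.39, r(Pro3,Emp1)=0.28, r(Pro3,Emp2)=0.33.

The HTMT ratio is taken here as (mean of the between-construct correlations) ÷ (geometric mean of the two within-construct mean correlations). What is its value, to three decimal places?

0.428

Mean between = 1.69/6 = 0.2817.
Mean within-Pro = 1.97/3 = 0.6567; mean within-Emp = 0.66/1 = 0.6600.
Geometric mean = √(0.6567 × 0.6600) = 0.6583.
HTMT = 0.2817 / 0.6583 = 0.428.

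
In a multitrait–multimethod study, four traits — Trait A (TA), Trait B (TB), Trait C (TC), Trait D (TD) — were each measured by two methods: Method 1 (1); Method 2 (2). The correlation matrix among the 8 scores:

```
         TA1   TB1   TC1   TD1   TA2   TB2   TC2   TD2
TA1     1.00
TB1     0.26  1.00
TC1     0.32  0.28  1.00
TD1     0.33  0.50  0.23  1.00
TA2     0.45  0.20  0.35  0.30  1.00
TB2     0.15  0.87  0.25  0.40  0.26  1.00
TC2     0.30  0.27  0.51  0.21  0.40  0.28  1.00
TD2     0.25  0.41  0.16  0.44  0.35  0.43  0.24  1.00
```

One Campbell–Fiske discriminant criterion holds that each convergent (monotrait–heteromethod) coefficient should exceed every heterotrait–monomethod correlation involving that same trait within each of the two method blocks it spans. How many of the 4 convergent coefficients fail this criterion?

Convergent coefficients and their comparison sets:
TA (methods 1·2): 0.45 vs {0.26, 0.26, 0.32, 0.40, 0.33, 0.35} → pass.
TB (methods 1·2): 0.87 vs {0.26, 0.26, 0.28, 0.28, 0.50, 0.43} → pass.
TC (methods 1·2): 0.51 vs {0.32, 0.40, 0.28, 0.28, 0.23, 0.24} → pass.
TD (methods 1·2): 0.44 vs {0.33, 0.35, 0.50, 0.43, 0.23, 0.24} → fail.
1 of 4 fail.

1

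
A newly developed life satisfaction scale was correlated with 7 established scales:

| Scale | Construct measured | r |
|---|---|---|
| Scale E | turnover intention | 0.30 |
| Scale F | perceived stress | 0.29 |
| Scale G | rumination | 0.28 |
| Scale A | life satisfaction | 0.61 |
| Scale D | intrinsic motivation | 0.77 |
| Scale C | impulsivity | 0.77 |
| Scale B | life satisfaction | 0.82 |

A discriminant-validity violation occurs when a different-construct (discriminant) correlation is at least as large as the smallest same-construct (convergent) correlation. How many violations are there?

Convergent (same construct = life satisfaction): Scale A, Scale B.
Smallest convergent = 0.61. Discriminant values: 0.30, 0.29, 0.28, 0.77, 0.77; count ≥ 0.61 → 2.

2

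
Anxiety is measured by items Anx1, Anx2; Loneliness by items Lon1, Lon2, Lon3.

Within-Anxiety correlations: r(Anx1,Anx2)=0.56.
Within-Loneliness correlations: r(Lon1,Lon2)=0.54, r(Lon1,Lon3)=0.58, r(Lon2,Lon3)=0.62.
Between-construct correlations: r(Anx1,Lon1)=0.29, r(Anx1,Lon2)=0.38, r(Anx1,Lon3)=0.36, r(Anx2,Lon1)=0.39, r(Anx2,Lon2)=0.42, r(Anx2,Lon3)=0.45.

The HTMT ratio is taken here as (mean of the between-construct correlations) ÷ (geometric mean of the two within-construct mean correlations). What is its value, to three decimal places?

0.670

Mean between = 2.29/6 = 0.3817.
Mean within-Anx = 0.56/1 = 0.5600; mean within-Lon = 1.74/3 = 0.5800.
Geometric mean = √(0.5600 × 0.5800) = 0.5699.
HTMT = 0.3817 / 0.5699 = 0.670.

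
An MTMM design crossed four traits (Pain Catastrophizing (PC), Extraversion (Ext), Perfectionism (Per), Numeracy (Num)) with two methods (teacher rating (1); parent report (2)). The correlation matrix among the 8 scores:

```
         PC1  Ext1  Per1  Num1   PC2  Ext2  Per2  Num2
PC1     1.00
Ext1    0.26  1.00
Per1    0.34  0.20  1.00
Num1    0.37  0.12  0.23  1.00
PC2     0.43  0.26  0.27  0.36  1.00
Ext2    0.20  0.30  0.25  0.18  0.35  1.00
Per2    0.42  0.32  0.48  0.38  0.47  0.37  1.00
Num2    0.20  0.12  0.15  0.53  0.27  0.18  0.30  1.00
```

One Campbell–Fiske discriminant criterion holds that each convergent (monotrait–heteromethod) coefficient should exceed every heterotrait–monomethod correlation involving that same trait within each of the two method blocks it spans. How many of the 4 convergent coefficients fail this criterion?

Convergent coefficients and their comparison sets:
PC (methods 1·2): 0.43 vs {0.26, 0.35, 0.34, 0.47, 0.37, 0.27} → fail.
Ext (methods 1·2): 0.30 vs {0.26, 0.35, 0.20, 0.37, 0.12, 0.18} → fail.
Per (methods 1·2): 0.48 vs {0.34, 0.47, 0.20, 0.37, 0.23, 0.30} → pass.
Num (methods 1·2): 0.53 vs {0.37, 0.27, 0.12, 0.18, 0.23, 0.30} → pass.
2 of 4 fail.

2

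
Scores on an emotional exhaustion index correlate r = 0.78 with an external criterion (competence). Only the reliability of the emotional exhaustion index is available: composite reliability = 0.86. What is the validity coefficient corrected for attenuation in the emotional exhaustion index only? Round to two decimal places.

0.84

Single correction: r_c = r_obs / √r_xx = 0.78 / √0.86 = 0.78 / 0.9274 ≈ 0.84.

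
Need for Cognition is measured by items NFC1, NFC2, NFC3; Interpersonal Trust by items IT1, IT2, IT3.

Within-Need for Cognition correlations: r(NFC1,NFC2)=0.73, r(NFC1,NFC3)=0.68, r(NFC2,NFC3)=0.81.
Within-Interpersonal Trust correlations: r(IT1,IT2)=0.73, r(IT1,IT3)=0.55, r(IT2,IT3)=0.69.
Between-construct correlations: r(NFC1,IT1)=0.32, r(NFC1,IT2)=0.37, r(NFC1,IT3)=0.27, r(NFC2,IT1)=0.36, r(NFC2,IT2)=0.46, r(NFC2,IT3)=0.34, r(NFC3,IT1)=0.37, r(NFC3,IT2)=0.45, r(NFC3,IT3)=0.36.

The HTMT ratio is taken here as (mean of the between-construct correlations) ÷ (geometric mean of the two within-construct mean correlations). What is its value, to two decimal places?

Mean heterotrait r = 3.30/9 = 0.3667.
Mean within-NFC = 2.22/3 = 0.7400; mean within-IT = 1.97/3 = 0.6567.
Geometric mean = √(0.7400 × 0.6567) = 0.6971.
HTMT = 0.3667 / 0.6971 = 0.53.

0.53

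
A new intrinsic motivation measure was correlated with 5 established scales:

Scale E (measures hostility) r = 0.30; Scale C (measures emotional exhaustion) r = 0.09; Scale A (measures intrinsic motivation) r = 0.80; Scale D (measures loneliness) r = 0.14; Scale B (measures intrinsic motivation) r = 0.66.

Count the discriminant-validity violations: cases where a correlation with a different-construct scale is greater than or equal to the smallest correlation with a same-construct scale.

Convergent (same construct = intrinsic motivation): Scale A, Scale B.
Smallest convergent = 0.66. Discriminant values: 0.30, 0.09, 0.14; count ≥ 0.66 → 0.

0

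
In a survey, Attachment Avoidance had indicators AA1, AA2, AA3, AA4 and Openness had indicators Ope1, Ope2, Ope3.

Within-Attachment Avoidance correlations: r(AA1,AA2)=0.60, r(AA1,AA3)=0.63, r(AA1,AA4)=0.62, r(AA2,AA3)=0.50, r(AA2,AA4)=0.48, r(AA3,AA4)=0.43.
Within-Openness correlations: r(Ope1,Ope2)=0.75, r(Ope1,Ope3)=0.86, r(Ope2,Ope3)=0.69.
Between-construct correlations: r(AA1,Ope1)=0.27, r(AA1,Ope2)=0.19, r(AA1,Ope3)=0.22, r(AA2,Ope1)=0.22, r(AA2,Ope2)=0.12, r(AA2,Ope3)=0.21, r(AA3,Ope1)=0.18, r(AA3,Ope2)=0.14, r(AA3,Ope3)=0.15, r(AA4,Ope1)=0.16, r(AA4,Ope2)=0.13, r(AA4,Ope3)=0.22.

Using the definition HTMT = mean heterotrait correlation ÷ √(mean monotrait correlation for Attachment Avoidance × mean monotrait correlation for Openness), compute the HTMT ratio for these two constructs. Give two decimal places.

Between-construct mean = 2.21/12 = 0.1842.
Mean within-AA = 3.26/6 = 0.5433; mean within-Ope = 2.30/3 = 0.7667.
Geometric mean = √(0.5433 × 0.7667) = 0.6454.
HTMT = 0.1842 / 0.6454 = 0.29.

0.29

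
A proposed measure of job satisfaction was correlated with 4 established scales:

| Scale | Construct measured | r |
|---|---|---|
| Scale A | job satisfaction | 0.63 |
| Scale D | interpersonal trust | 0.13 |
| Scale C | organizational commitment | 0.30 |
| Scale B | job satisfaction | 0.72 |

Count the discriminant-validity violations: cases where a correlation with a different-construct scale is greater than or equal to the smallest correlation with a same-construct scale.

0

Convergent (same construct = job satisfaction): Scale A, Scale B.
Smallest convergent = 0.63. Discriminant values: 0.13, 0.30; count ≥ 0.63 → 0.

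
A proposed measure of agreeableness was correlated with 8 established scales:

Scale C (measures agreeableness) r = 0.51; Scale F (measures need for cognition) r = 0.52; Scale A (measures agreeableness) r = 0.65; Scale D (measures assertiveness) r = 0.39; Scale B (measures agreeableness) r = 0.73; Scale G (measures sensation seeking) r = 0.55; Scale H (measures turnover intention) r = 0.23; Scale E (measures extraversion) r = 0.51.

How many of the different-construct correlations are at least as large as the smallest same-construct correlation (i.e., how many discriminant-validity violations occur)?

3

Convergent (same construct = agreeableness): Scale C, Scale A, Scale B.
Smallest convergent = 0.51. Discriminant values: 0.52, 0.39, 0.55, 0.23, 0.51; count ≥ 0.51 → 3.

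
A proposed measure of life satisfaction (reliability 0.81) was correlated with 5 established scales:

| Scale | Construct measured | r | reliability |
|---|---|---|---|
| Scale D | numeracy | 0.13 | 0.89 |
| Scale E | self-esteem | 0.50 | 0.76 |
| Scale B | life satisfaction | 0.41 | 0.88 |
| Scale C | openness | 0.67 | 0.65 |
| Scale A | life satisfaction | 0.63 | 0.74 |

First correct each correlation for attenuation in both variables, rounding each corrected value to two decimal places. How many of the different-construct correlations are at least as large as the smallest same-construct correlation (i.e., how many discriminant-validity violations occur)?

2

Disattenuated r (r / √(r_scale · r_new)):
  Scale D (disc): 0.13 / √(0.89·0.81) = 0.15
  Scale E (disc): 0.50 / √(0.76·0.81) = 0.64
  Scale B (conv): 0.41 / √(0.88·0.81) = 0.49
  Scale C (disc): 0.67 / √(0.65·0.81) = 0.92
  Scale A (conv): 0.63 / √(0.74·0.81) = 0.81
Smallest convergent = 0.49. Discriminant values: 0.15, 0.64, 0.92; count ≥ 0.49 → 2.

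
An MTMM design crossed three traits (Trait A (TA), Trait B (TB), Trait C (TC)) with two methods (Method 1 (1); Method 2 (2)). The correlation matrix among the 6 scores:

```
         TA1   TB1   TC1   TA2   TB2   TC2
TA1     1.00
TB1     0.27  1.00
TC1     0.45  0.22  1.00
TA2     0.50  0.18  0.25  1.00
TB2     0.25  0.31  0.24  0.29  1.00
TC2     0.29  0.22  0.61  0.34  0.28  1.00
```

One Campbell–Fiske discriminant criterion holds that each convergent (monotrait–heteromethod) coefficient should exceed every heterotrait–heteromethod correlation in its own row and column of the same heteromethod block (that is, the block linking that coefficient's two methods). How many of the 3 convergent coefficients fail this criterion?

Each convergent coefficient versus the relevant comparison correlations:
TA (methods 1·2): 0.50 vs {0.25, 0.18, 0.29, 0.25} → pass.
TB (methods 1·2): 0.31 vs {0.18, 0.25, 0.22, 0.24} → pass.
TC (methods 1·2): 0.61 vs {0.25, 0.29, 0.24, 0.22} → pass.
0 of 3 fail.

0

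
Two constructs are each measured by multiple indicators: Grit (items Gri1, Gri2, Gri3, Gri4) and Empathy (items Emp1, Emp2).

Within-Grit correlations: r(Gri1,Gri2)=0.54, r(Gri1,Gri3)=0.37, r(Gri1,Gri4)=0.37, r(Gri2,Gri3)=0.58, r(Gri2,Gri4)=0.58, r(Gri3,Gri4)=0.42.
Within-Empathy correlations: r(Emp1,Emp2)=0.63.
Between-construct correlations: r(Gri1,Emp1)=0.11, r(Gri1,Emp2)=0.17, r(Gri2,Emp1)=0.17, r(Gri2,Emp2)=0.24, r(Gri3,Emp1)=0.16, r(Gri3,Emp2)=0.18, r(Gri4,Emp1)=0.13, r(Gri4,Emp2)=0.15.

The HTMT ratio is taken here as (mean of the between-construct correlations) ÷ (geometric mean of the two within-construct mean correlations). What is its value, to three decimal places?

0.299

Between-construct mean = 1.31/8 = 0.1638.
Mean within-Gri = 2.86/6 = 0.4767; mean within-Emp = 0.63/1 = 0.6300.
Geometric mean = √(0.4767 × 0.6300) = 0.5480.
HTMT = 0.1638 / 0.5480 = 0.299.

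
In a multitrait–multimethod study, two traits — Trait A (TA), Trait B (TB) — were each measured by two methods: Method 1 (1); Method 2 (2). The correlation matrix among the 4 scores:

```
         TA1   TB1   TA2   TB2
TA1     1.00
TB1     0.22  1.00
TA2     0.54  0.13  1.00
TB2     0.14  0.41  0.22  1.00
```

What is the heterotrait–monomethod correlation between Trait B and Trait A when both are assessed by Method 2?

0.22

Different traits, same method: r(TB2, TA2) = 0.22.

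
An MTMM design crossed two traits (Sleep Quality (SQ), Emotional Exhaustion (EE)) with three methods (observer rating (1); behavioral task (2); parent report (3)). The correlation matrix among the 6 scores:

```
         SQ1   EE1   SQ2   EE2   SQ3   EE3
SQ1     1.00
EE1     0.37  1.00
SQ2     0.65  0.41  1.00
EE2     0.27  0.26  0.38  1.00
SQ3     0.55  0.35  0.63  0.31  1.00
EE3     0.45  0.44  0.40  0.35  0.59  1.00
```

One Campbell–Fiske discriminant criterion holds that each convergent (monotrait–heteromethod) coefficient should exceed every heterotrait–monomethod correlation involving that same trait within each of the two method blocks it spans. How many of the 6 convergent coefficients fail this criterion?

4

Each convergent coefficient versus the relevant comparison correlations:
SQ (methods 1·2): 0.65 vs {0.37, 0.38} → pass.
SQ (methods 1·3): 0.55 vs {0.37, 0.59} → fail.
SQ (methods 2·3): 0.63 vs {0.38, 0.59} → pass.
EE (methods 1·2): 0.26 vs {0.37, 0.38} → fail.
EE (methods 1·3): 0.44 vs {0.37, 0.59} → fail.
EE (methods 2·3): 0.35 vs {0.38, 0.59} → fail.
4 of 6 fail.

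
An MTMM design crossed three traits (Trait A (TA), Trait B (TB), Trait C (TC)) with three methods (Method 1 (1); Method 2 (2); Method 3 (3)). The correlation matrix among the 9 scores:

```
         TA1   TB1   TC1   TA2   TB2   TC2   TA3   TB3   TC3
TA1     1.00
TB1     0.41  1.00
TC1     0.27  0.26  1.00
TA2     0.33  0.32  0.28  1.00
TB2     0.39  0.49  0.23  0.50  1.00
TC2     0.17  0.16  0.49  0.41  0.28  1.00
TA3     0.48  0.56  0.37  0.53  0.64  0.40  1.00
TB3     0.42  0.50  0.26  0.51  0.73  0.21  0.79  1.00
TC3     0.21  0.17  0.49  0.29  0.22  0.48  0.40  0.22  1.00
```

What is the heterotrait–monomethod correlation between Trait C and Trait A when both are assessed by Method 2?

0.41

Different traits, same method: r(TC2, TA2) = 0.41.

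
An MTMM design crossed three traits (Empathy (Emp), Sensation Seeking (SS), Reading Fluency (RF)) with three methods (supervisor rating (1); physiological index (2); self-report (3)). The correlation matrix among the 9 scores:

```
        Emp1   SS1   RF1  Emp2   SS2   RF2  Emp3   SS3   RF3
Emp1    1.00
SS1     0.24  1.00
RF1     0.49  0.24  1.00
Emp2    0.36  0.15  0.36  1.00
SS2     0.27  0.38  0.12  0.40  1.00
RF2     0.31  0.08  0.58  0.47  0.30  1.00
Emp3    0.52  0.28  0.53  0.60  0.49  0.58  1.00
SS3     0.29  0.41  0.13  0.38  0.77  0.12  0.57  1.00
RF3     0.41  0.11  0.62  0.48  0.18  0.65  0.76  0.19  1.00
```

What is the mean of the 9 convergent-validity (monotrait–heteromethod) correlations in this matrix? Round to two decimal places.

0.54

Convergent values: 0.36, 0.52, 0.60, 0.38, 0.41, 0.77, 0.58, 0.62, 0.65; mean = 4.89/9 = 0.54.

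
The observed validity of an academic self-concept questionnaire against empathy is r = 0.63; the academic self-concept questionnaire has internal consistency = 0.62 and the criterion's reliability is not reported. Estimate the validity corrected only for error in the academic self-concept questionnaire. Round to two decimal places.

0.80

Single correction: r_c = r_obs / √r_xx = 0.63 / √0.62 = 0.63 / 0.7874 ≈ 0.80.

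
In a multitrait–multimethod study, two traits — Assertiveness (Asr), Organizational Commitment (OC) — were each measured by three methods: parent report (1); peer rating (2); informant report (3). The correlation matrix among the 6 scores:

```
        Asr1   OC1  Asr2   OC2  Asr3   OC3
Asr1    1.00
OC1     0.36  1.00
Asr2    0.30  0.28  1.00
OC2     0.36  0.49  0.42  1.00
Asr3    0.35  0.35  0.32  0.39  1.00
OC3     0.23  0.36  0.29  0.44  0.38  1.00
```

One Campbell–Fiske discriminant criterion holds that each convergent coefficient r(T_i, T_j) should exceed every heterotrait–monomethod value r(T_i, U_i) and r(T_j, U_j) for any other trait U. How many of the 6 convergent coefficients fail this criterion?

Each convergent coefficient versus the relevant comparison correlations:
Asr (methods 1·2): 0.30 vs {0.36, 0.42} → fail.
Asr (methods 1·3): 0.35 vs {0.36, 0.38} → fail.
Asr (methods 2·3): 0.32 vs {0.42, 0.38} → fail.
OC (methods 1·2): 0.49 vs {0.36, 0.42} → pass.
OC (methods 1·3): 0.36 vs {0.36, 0.38} → fail.
OC (methods 2·3): 0.44 vs {0.42, 0.38} → pass.
4 of 6 fail.

4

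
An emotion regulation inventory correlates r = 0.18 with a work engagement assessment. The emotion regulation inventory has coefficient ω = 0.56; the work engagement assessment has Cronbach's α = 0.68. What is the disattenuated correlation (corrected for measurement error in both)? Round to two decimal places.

0.29

r_true = r_obs / √(r_xx · r_yy) = 0.18 / √(0.56 × 0.68) = 0.18 / √0.3808 = 0.18 / 0.6171 ≈ 0.29.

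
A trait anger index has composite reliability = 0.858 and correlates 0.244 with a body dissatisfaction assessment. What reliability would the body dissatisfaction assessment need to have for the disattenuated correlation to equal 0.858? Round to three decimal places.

0.094

r_true = r_obs / √(r_xx · r_yy) ⇒ 0.858 = 0.244 / √(0.858 · r_yy).
√(0.858 · r_yy) = 0.244 / 0.858 = 0.2844; 0.858 · r_yy = 0.0809; r_yy = 0.0809 / 0.858 ≈ 0.094.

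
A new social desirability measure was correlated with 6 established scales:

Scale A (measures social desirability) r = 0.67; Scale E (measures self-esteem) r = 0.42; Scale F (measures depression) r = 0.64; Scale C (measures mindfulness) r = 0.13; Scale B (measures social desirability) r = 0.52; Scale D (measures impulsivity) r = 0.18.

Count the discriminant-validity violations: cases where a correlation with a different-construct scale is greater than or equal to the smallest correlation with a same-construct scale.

1

Convergent (same construct = social desirability): Scale A, Scale B.
Smallest convergent = 0.52. Discriminant values: 0.42, 0.64, 0.13, 0.18; count ≥ 0.52 → 1.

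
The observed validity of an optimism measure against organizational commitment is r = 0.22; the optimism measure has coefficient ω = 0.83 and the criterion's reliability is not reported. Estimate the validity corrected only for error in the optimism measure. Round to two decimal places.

0.24

Single correction: r_c = r_obs / √r_xx = 0.22 / √0.83 = 0.22 / 0.9110 ≈ 0.24.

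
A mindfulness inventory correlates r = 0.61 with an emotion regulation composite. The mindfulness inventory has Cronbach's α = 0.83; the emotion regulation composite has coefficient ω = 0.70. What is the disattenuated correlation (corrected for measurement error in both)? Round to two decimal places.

0.80

r_true = r_obs / √(r_xx · r_yy) = 0.61 / √(0.83 × 0.70) = 0.61 / √0.5810 = 0.61 / 0.7622 ≈ 0.80.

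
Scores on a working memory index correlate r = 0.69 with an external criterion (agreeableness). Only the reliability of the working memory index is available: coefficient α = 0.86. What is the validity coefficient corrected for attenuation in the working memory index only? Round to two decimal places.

Single correction: r_c = r_obs / √r_xx = 0.69 / √0.86 = 0.69 / 0.9274 ≈ 0.74.

0.74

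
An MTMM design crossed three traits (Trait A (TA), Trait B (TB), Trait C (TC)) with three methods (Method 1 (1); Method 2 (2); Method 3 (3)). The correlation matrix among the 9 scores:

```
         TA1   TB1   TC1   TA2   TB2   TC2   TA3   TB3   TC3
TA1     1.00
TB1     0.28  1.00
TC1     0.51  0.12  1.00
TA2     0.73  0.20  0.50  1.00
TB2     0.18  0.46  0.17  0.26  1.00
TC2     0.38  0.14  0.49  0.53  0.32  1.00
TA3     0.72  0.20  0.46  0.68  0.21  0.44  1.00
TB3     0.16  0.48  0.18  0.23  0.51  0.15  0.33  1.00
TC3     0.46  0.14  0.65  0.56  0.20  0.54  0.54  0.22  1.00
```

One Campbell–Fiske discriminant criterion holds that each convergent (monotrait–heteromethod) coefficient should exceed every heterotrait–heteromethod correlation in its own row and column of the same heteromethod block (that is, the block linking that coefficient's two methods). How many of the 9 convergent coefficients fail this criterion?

2

Each convergent coefficient versus the relevant comparison correlations:
TA (methods 1·2): 0.73 vs {0.18, 0.20, 0.38, 0.50} → pass.
TA (methods 1·3): 0.72 vs {0.16, 0.20, 0.46, 0.46} → pass.
TA (methods 2·3): 0.68 vs {0.23, 0.21, 0.56, 0.44} → pass.
TB (methods 1·2): 0.46 vs {0.20, 0.18, 0.14, 0.17} → pass.
TB (methods 1·3): 0.48 vs {0.20, 0.16, 0.14, 0.18} → pass.
TB (methods 2·3): 0.51 vs {0.21, 0.23, 0.20, 0.15} → pass.
TC (methods 1·2): 0.49 vs {0.50, 0.38, 0.17, 0.14} → fail.
TC (methods 1·3): 0.65 vs {0.46, 0.46, 0.18, 0.14} → pass.
TC (methods 2·3): 0.54 vs {0.44, 0.56, 0.15, 0.20} → fail.
2 of 9 fail.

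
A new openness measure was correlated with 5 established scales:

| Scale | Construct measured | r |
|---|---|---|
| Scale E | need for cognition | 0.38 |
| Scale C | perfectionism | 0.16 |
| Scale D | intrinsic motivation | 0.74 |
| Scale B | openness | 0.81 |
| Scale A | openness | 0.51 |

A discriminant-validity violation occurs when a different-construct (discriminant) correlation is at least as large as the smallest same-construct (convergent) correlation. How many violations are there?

Convergent (same construct = openness): Scale B, Scale A.
Smallest convergent = 0.51. Discriminant values: 0.38, 0.16, 0.74; count ≥ 0.51 → 1.

1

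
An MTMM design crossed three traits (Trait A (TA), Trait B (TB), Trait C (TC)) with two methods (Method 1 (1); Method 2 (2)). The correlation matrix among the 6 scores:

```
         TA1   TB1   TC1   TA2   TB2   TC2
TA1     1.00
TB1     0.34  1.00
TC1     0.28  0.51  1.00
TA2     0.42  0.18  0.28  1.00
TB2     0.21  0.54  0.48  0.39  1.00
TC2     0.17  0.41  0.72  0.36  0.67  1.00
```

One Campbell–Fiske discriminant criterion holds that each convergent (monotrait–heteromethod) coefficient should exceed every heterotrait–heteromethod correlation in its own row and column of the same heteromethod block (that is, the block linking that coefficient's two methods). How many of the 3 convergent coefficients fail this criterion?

Convergent coefficients and their comparison sets:
TA (methods 1·2): 0.42 vs {0.21, 0.18, 0.17, 0.28} → pass.
TB (methods 1·2): 0.54 vs {0.18, 0.21, 0.41, 0.48} → pass.
TC (methods 1·2): 0.72 vs {0.28, 0.17, 0.48, 0.41} → pass.
0 of 3 fail.

0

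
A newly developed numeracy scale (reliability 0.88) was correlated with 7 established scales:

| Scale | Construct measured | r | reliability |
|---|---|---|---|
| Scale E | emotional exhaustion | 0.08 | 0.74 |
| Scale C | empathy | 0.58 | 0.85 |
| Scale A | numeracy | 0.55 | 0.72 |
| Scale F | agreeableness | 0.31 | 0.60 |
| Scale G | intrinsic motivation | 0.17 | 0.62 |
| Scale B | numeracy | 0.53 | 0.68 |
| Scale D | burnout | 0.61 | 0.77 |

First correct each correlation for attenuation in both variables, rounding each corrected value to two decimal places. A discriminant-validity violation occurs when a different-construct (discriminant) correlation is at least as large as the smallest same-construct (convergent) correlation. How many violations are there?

1

Disattenuated r (r / √(r_scale · r_new)):
  Scale E (disc): 0.08 / √(0.74·0.88) = 0.10
  Scale C (disc): 0.58 / √(0.85·0.88) = 0.67
  Scale A (conv): 0.55 / √(0.72·0.88) = 0.69
  Scale F (disc): 0.31 / √(0.60·0.88) = 0.43
  Scale G (disc): 0.17 / √(0.62·0.88) = 0.23
  Scale B (conv): 0.53 / √(0.68·0.88) = 0.69
  Scale D (disc): 0.61 / √(0.77·0.88) = 0.74
Smallest convergent = 0.69. Discriminant values: 0.10, 0.67, 0.43, 0.23, 0.74; count ≥ 0.69 → 1.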